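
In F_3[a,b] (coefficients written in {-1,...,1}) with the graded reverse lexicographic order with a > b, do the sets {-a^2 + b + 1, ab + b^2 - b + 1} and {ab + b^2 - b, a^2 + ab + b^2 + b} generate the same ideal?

Since reduced Gröbner bases are canonical representatives of ideals under a given ordering, it suffices to compute and compare them.
Buchberger on the first generating set:
f_1 = -a^2 + b + 1, LT = a^2.
f_2 = ab + b^2 - b + 1, LT = ab.

S(f_1,f_2): lcm = a^2b. S = -ab^2 + ab - b^2 - a - b.
  reduce S modulo (f_1, f_2):
  remainder b^3 - a + b - 1 ≠ 0; add g_3 = b^3 - a + b - 1 to the basis.

The other S-polynomials (S(f_1,g_3), S(f_2,g_3)) all reduce to 0 modulo the current basis, so we have a Gröbner basis.
Inter-reduce: drop elements whose leading term is divisible by another's, tail-reduce, and make monic.
Reduced Gröbner basis: {b^3 - a + b - 1, a^2 - b - 1, ab + b^2 - b + 1}.

Buchberger on the second generating set:
h_1 = ab + b^2 - b, LT = ab.
h_2 = a^2 + ab + b^2 + b, LT = a^2.

S(h_1,h_2): lcm = a^2b. S = -b^3 - ab - b^2.
  reduce S modulo (h_1, h_2):
  remainder -b^3 - b ≠ 0; add k_3 = -b^3 - b to the basis.

The other S-polynomials (S(h_1,k_3), S(h_2,k_3)) all reduce to 0 modulo the current basis, so we have a Gröbner basis.
Inter-reduce: drop elements whose leading term is divisible by another's, tail-reduce, and make monic.
Reduced Gröbner basis: {b^3 + b, a^2 - b, ab + b^2 - b}.

The bases are distinct; the ideals are different.

No, the ideals differ.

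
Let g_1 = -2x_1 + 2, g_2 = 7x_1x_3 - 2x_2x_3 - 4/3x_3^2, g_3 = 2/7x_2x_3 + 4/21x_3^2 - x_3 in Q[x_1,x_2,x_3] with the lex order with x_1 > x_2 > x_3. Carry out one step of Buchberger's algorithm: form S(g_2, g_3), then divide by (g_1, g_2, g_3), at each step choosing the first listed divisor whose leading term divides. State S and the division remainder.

S(g_2, g_3) = -2/3x_1x_3^2 + 7/2x_1x_3 - 2/7x_2^2x_3 - 4/21x_2x_3^2; remainder on division = 0.

lcm(LM(g_2), LM(g_3)) = x_1x_2x_3.
S = (lcm/LT(g_2))·g_2 − (lcm/LT(g_3))·g_3 = -2/3x_1x_3^2 + 7/2x_1x_3 - 2/7x_2^2x_3 - 4/21x_2x_3^2.
Reduce S modulo (g_1, g_2, g_3) in that order:
  leading term x_1x_3^2: subtract (1/3x_3^2)·g_1 from -2/3x_1x_3^2 + 7/2x_1x_3 - 2/7x_2^2x_3 - 4/21x_2x_3^2 → 7/2x_1x_3 - 2/7x_2^2x_3 - 4/21x_2x_3^2 - 2/3x_3^2
  leading term x_1x_3: subtract (-7/4x_3)·g_1 from 7/2x_1x_3 - 2/7x_2^2x_3 - 4/21x_2x_3^2 - 2/3x_3^2 → -2/7x_2^2x_3 - 4/21x_2x_3^2 - 2/3x_3^2 + 7/2x_3
  leading term x_2^2x_3: subtract (-x_2)·g_3 from -2/7x_2^2x_3 - 4/21x_2x_3^2 - 2/3x_3^2 + 7/2x_3 → -x_2x_3 - 2/3x_3^2 + 7/2x_3
  leading term x_2x_3: subtract (-7/2)·g_3 from -x_2x_3 - 2/3x_3^2 + 7/2x_3 → 0
The remainder is 0, so this S-polynomial contributes no new basis element.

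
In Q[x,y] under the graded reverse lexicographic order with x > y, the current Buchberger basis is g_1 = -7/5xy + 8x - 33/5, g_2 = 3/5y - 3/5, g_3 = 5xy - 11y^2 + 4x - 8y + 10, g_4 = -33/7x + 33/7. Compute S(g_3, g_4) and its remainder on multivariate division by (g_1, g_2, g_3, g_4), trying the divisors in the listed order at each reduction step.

lcm(LM(g_3), LM(g_4)) = xy.
S = (lcm/LT(g_3))·g_3 − (lcm/LT(g_4))·g_4 = -11/5y^2 + 4/5x - 3/5y + 2.
Reduce S modulo (g_1, g_2, g_3, g_4) in that order:
  leading term y^2: subtract (-11/3y)·g_2 from -11/5y^2 + 4/5x - 3/5y + 2 → 4/5x - 14/5y + 2
  leading term x: subtract (-28/165)·g_4 from 4/5x - 14/5y + 2 → -14/5y + 14/5
  leading term y: subtract (-14/3)·g_2 from -14/5y + 14/5 → 0
The remainder is 0, so this S-polynomial contributes no new basis element.
This is the inner loop of Buchberger's algorithm — each nonzero remainder becomes a new basis element.

S(g_3, g_4) = -11/5y^2 + 4/5x - 3/5y + 2; remainder on division = 0.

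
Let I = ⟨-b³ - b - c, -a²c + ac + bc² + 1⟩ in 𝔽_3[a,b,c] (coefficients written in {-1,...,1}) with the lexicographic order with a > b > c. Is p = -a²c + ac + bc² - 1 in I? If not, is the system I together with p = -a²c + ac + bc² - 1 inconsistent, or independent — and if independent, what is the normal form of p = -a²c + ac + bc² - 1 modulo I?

First compute the reduced Gröbner basis of I by Buchberger's algorithm.
f_1 = -b³ - b - c, LT = b³.
f_2 = -a²c + ac + bc² + 1, LT = a²c.

The S-polynomials (S(f_1,f_2)) all reduce to 0 modulo the current basis, so we have a Gröbner basis.
Inter-reduce: drop elements whose leading term is divisible by another's, tail-reduce, and make monic.
Reduced Gröbner basis: {a²c - ac - bc² - 1, b³ + b + c}.
Label its elements g_1 = a²c - ac - bc² - 1, g_2 = b³ + b + c.

Reduce p = -a²c + ac + bc² - 1 modulo G:
  leading term a²c: subtract (-1)·g_1 from -a²c + ac + bc² - 1 → 1
  leading term 1: no divisor's leading term divides it; move 1 to the remainder.
  normal form = 1.
The normal form is nonzero, so p ∉ I. Since p minus its normal form lies in I, I + (p) = I + (r) where r = 1; decide whether this ideal is the whole ring.
Here r = 1 is a nonzero constant, hence a unit: 1 ∈ I + (p), the Gröbner basis of I + (p) is {1}, and the enlarged system has no common solution — adjoining p is inconsistent.

Ideal membership is decidable via reduction modulo a Gröbner basis.

Adjoining -a²c + ac + bc² - 1 makes the ideal the whole ring: the system is inconsistent.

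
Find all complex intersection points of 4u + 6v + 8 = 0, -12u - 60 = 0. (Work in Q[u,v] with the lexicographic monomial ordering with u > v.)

{(-5, 2)}

Compute a lex Gröbner basis by Buchberger's algorithm.
f_1 = 4u + 6v + 8, LT = u.
f_2 = -12u - 60, LT = u.

S(f_1,f_2): lcm = u. S = 3/2v - 3.
  leading term v: no divisor's leading term divides it; move 3/2v to the remainder.
  leading term 1: no divisor's leading term divides it; move -3 to the remainder.
  remainder 3/2v - 3 ≠ 0; add h_3 = 3/2v - 3 to the basis.

The other S-polynomials (S(f_1,h_3), S(f_2,h_3)) all reduce to 0 modulo the current basis, so we have a Gröbner basis.
Inter-reduce: drop elements whose leading term is divisible by another's, tail-reduce, and make monic.
Reduced Gröbner basis: {u + 5, v - 2}.

A lex Gröbner basis eliminates variables successively. Here v - 2 depends only on v, with roots {2}; lifting each root through the earlier basis elements recovers the full solutions.
  v = 2: the earlier basis element becomes u + 5 = 0, giving u = -5 — point (-5, 2).
Substituting each solution back into the original system confirms all equations vanish.
A lex Gröbner basis triangularizes the system, enabling back-substitution.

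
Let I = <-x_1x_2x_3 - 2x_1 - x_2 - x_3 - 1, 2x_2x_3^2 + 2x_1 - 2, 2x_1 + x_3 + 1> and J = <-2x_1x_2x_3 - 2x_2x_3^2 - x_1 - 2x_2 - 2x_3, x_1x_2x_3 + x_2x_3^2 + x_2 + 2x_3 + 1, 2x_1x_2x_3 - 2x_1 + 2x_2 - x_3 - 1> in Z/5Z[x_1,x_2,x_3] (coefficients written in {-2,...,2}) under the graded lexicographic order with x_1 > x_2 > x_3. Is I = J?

Yes, the ideals are equal.

For a fixed monomial order, each ideal has a unique reduced Gröbner basis; comparing bases decides equality.
Buchberger on the first generating set:
f_1 = -x_1x_2x_3 - 2x_1 - x_2 - x_3 - 1, LT = x_1x_2x_3.
f_2 = 2x_2x_3^2 + 2x_1 - 2, LT = x_2x_3^2.
f_3 = 2x_1 + x_3 + 1, LT = x_1.

S(f_1,f_2): lcm = x_1x_2x_3^2. S = -x_1^2 + 2x_1x_3 + x_2x_3 + x_3^2 + x_1 + x_3.
  reduce S modulo (f_1, f_2, f_3):
  remainder x_2x_3 + x_3^2 - x_3 - 2 ≠ 0; add g_4 = x_2x_3 + x_3^2 - x_3 - 2 to the basis.

S(f_1,f_3): lcm = x_1x_2x_3. S = 2x_2x_3^2 + 2x_2x_3 + 2x_1 + x_2 + x_3 + 1.
  reduce S modulo (f_1, f_2, f_3, g_4):
  remainder -2x_3^2 + x_2 - 2x_3 + 2 ≠ 0; add g_5 = -2x_3^2 + x_2 - 2x_3 + 2 to the basis.

S(f_1,g_5): lcm = x_1x_2x_3^2. S = -2x_1x_2^2 - x_1x_2x_3 + x_1x_2 + 2x_1x_3 + x_2x_3 + x_3^2 + x_3.
  reduce S modulo (f_1, f_2, f_3, g_4, g_5):
  remainder x_2^2 - 2x_2 ≠ 0; add g_6 = x_2^2 - 2x_2 to the basis.

The other S-polynomials (S(f_2,f_3), S(f_1,g_4), S(f_2,g_4), S(f_3,g_4), S(f_2,g_5), S(f_3,g_5), S(g_4,g_5), S(f_1,g_6), S(f_2,g_6), S(f_3,g_6), S(g_4,g_6), S(g_5,g_6)) all reduce to 0 modulo the current basis, so we have a Gröbner basis.
Inter-reduce: drop elements whose leading term is divisible by another's, tail-reduce, and make monic.
Reduced Gröbner basis: {x_2^2 - 2x_2, x_2x_3 - 2x_2 - 2x_3 - 1, x_3^2 + 2x_2 + x_3 - 1, x_1 - 2x_3 - 2}.

Buchberger on the second generating set:
h_1 = -2x_1x_2x_3 - 2x_2x_3^2 - x_1 - 2x_2 - 2x_3, LT = x_1x_2x_3.
h_2 = x_1x_2x_3 + x_2x_3^2 + x_2 + 2x_3 + 1, LT = x_1x_2x_3.
h_3 = 2x_1x_2x_3 - 2x_1 + 2x_2 - x_3 - 1, LT = x_1x_2x_3.

S(h_1,h_2): lcm = x_1x_2x_3. S = -2x_1 - x_3 - 1.
  reduce S modulo (h_1, h_2, h_3):
  remainder -2x_1 - x_3 - 1 ≠ 0; add k_4 = -2x_1 - x_3 - 1 to the basis.

S(h_1,h_3): lcm = x_1x_2x_3. S = x_2x_3^2 - x_1 - x_3 - 2.
  reduce S modulo (h_1, h_2, h_3, k_4):
  remainder x_2x_3^2 + 2x_3 + 1 ≠ 0; add k_5 = x_2x_3^2 + 2x_3 + 1 to the basis.

S(h_1,k_4): lcm = x_1x_2x_3. S = -2x_2x_3^2 + 2x_2x_3 - 2x_1 + x_2 + x_3.
  reduce S modulo (h_1, h_2, h_3, k_4, k_5):
  remainder 2x_2x_3 + x_2 + x_3 - 2 ≠ 0; add k_6 = 2x_2x_3 + x_2 + x_3 - 2 to the basis.

S(h_1,k_5): lcm = x_1x_2x_3^2. S = x_2x_3^3 + x_1x_3 + x_2x_3 + x_3^2 - x_1.
  reduce S modulo (h_1, h_2, h_3, k_4, k_5, k_6):
  remainder x_3^2 + 2x_2 + x_3 - 1 ≠ 0; add k_7 = x_3^2 + 2x_2 + x_3 - 1 to the basis.

S(h_1,k_7): lcm = x_1x_2x_3^2. S = x_2x_3^3 - 2x_1x_2^2 - x_1x_2x_3 + x_1x_2 - 2x_1x_3 + x_2x_3 + x_3^2.
  reduce S modulo (h_1, h_2, h_3, k_4, k_5, k_6, k_7):
  remainder -2x_2^2 - x_2 ≠ 0; add k_8 = -2x_2^2 - x_2 to the basis.

The other S-polynomials (S(h_2,h_3), S(h_2,k_4), S(h_3,k_4), S(h_2,k_5), S(h_3,k_5), S(k_4,k_5), S(h_1,k_6), S(h_2,k_6), S(h_3,k_6), S(k_4,k_6), S(k_5,k_6), S(h_2,k_7), S(h_3,k_7), S(k_4,k_7), S(k_5,k_7), S(k_6,k_7), S(h_1,k_8), S(h_2,k_8), S(h_3,k_8), S(k_4,k_8), S(k_5,k_8), S(k_6,k_8), S(k_7,k_8)) all reduce to 0 modulo the current basis, so we have a Gröbner basis.
Inter-reduce: drop elements whose leading term is divisible by another's, tail-reduce, and make monic.
Reduced Gröbner basis: {x_2^2 - 2x_2, x_2x_3 - 2x_2 - 2x_3 - 1, x_3^2 + 2x_2 + x_3 - 1, x_1 - 2x_3 - 2}.

These coincide, so the ideals are equal.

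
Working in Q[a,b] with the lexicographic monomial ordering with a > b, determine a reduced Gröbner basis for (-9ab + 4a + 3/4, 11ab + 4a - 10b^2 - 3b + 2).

Buchberger's algorithm terminates because the ascending chain of leading-term ideals stabilizes.

f_1 = -9ab + 4a + 3/4, LT = ab.
f_2 = 11ab + 4a - 10b^2 - 3b + 2, LT = ab.

S(f_1,f_2): lcm = ab. S = -80/99a + 10/11b^2 + 3/11b - 35/132.
  leading term a: no divisor's leading term divides it; move -80/99a to the remainder.
  leading term b^2: no divisor's leading term divides it; move 10/11b^2 to the remainder.
  leading term b: no divisor's leading term divides it; move 3/11b to the remainder.
  leading term 1: no divisor's leading term divides it; move -35/132 to the remainder.
  remainder -80/99a + 10/11b^2 + 3/11b - 35/132 ≠ 0; add g_3 = -80/99a + 10/11b^2 + 3/11b - 35/132 to the basis.

S(f_1,g_3): lcm = ab. S = -4/9a + 9/8b^3 + 27/80b^2 - 21/64b - 1/12.
  leading term a: subtract (11/20)·g_3 from -4/9a + 9/8b^3 + 27/80b^2 - 21/64b - 1/12 → 9/8b^3 - 13/80b^2 - 153/320b + 1/16
  leading term b^3: no divisor's leading term divides it; move 9/8b^3 to the remainder.
  leading term b^2: no divisor's leading term divides it; move -13/80b^2 to the remainder.
  leading term b: no divisor's leading term divides it; move -153/320b to the remainder.
  leading term 1: no divisor's leading term divides it; move 1/16 to the remainder.
  remainder 9/8b^3 - 13/80b^2 - 153/320b + 1/16 ≠ 0; add g_4 = 9/8b^3 - 13/80b^2 - 153/320b + 1/16 to the basis.

The other S-polynomials (S(f_2,g_3), S(f_1,g_4), S(f_2,g_4), S(g_3,g_4)) all reduce to 0 modulo the current basis, so we have a Gröbner basis.
Inter-reduce: drop elements whose leading term is divisible by another's, tail-reduce, and make monic.

G = {a - 9/8b^2 - 27/80b + 21/64, b^3 - 13/90b^2 - 17/40b + 1/18}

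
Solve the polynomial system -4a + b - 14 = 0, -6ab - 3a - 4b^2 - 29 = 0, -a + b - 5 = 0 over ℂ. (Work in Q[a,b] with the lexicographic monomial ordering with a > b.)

{(-3, 2)}

Compute a lex Gröbner basis by Buchberger's algorithm.
f_1 = -4a + b - 14, LT = a.
f_2 = -6ab - 3a - 4b^2 - 29, LT = ab.
f_3 = -a + b - 5, LT = a.

S(f_1,f_2): lcm = ab. S = -1/2a - 11/12b^2 + 7/2b - 29/6.
  leading term a: subtract (1/8)·f_1 from -1/2a - 11/12b^2 + 7/2b - 29/6 → -11/12b^2 + 27/8b - 37/12
  leading term b^2: no divisor's leading term divides it; move -11/12b^2 to the remainder.
  leading term b: no divisor's leading term divides it; move 27/8b to the remainder.
  leading term 1: no divisor's leading term divides it; move -37/12 to the remainder.
  remainder -11/12b^2 + 27/8b - 37/12 ≠ 0; add h_4 = -11/12b^2 + 27/8b - 37/12 to the basis.

S(f_1,f_3): lcm = a. S = 3/4b - 3/2.
  leading term b: no divisor's leading term divides it; move 3/4b to the remainder.
  leading term 1: no divisor's leading term divides it; move -3/2 to the remainder.
  remainder 3/4b - 3/2 ≠ 0; add h_5 = 3/4b - 3/2 to the basis.

The other S-polynomials (S(f_2,f_3), S(f_1,h_4), S(f_2,h_4), S(f_3,h_4), S(f_1,h_5), S(f_2,h_5), S(f_3,h_5), S(h_4,h_5)) all reduce to 0 modulo the current basis, so we have a Gröbner basis.
Inter-reduce: drop elements whose leading term is divisible by another's, tail-reduce, and make monic.
Reduced Gröbner basis: {a + 3, b - 2}.

A lex Gröbner basis eliminates variables successively. Here b - 2 depends only on b, with roots {2}; lifting each root through the earlier basis elements recovers the full solutions.
  b = 2: the earlier basis element becomes a + 3 = 0, giving a = -3 — point (-3, 2).
Each listed point satisfies every original equation (direct substitution).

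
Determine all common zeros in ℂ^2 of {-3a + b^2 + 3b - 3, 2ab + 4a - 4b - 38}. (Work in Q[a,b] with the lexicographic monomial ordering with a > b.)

{(5, 3), (-4/3 - 5*sqrt(5)*I/3, -4 + sqrt(5)*I), (-4/3 + 5*sqrt(5)*I/3, -4 - sqrt(5)*I)}

Compute a lex Gröbner basis by Buchberger's algorithm.
f_1 = -3a + b^2 + 3b - 3, LT = a.
f_2 = 2ab + 4a - 4b - 38, LT = ab.

S(f_1,f_2): lcm = ab. S = -2a - 1/3b^3 - b^2 + 3b + 19.
  leading term a: subtract (2/3)·f_1 from -2a - 1/3b^3 - b^2 + 3b + 19 → -1/3b^3 - 5/3b^2 + b + 21
  leading term b^3: no divisor's leading term divides it; move -1/3b^3 to the remainder.
  leading term b^2: no divisor's leading term divides it; move -5/3b^2 to the remainder.
  leading term b: no divisor's leading term divides it; move b to the remainder.
  leading term 1: no divisor's leading term divides it; move 21 to the remainder.
  remainder -1/3b^3 - 5/3b^2 + b + 21 ≠ 0; add h_3 = -1/3b^3 - 5/3b^2 + b + 21 to the basis.

The other S-polynomials (S(f_1,h_3), S(f_2,h_3)) all reduce to 0 modulo the current basis, so we have a Gröbner basis.
Inter-reduce: drop elements whose leading term is divisible by another's, tail-reduce, and make monic.
Reduced Gröbner basis: {a - 1/3b^2 - b + 1, b^3 + 5b^2 - 3b - 63}.

Since the basis is lex-ordered, b^3 + 5b^2 - 3b - 63 is univariate in b. Its roots are {3, -4 + sqrt(5)*I, -4 - sqrt(5)*I}. Back-substituting each root into the other basis elements fixes the other coordinates.
  b = 3: the earlier basis element becomes a - 5 = 0, giving a = 5 — point (5, 3).
  b = -4 + sqrt(5)*I: the earlier basis element becomes a + 4/3 + 5*sqrt(5)*I/3 = 0, giving a = -4/3 - 5*sqrt(5)*I/3 — point (-4/3 - 5*sqrt(5)*I/3, -4 + sqrt(5)*I).
  b = -4 - sqrt(5)*I: the earlier basis element becomes a + 4/3 - 5*sqrt(5)*I/3 = 0, giving a = -4/3 + 5*sqrt(5)*I/3 — point (-4/3 + 5*sqrt(5)*I/3, -4 - sqrt(5)*I).
Each listed point satisfies every original equation (direct substitution).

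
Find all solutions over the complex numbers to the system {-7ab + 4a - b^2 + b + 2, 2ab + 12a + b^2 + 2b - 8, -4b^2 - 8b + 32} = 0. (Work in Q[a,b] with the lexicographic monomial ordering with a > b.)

Compute a lex Gröbner basis by Buchberger's algorithm.
f_1 = -7ab + 4a - b^2 + b + 2, LT = ab.
f_2 = 2ab + 12a + b^2 + 2b - 8, LT = ab.
f_3 = -4b^2 - 8b + 32, LT = b^2.

S(f_1,f_2): lcm = ab. S = -46/7a - 5/14b^2 - 8/7b + 26/7.
  leading term a: no divisor's leading term divides it; move -46/7a to the remainder.
  leading term b^2: subtract (5/56)·f_3 from -5/14b^2 - 8/7b + 26/7 → -3/7b + 6/7
  leading term b: no divisor's leading term divides it; move -3/7b to the remainder.
  leading term 1: no divisor's leading term divides it; move 6/7 to the remainder.
  remainder -46/7a - 3/7b + 6/7 ≠ 0; add h_4 = -46/7a - 3/7b + 6/7 to the basis.

S(f_1,f_3): lcm = ab^2. S = -18/7ab + 8a + 1/7b^3 - 1/7b^2 - 2/7b.
  leading term ab: subtract (18/49)·f_1 from -18/7ab + 8a + 1/7b^3 - 1/7b^2 - 2/7b → 320/49a + 1/7b^3 + 11/49b^2 - 32/49b - 36/49
  leading term a: subtract (-160/161)·h_4 from 320/49a + 1/7b^3 + 11/49b^2 - 32/49b - 36/49 → 1/7b^3 + 11/49b^2 - 1216/1127b + 132/1127
  leading term b^3: subtract (-1/28b)·f_3 from 1/7b^3 + 11/49b^2 - 1216/1127b + 132/1127 → -3/49b^2 + 72/1127b + 132/1127
  leading term b^2: subtract (3/196)·f_3 from -3/49b^2 + 72/1127b + 132/1127 → 30/161b - 60/161
  leading term b: no divisor's leading term divides it; move 30/161b to the remainder.
  leading term 1: no divisor's leading term divides it; move -60/161 to the remainder.
  remainder 30/161b - 60/161 ≠ 0; add h_5 = 30/161b - 60/161 to the basis.

The other S-polynomials (S(f_2,f_3), S(f_1,h_4), S(f_2,h_4), S(f_3,h_4), S(f_1,h_5), S(f_2,h_5), S(f_3,h_5), S(h_4,h_5)) all reduce to 0 modulo the current basis, so we have a Gröbner basis.
Inter-reduce: drop elements whose leading term is divisible by another's, tail-reduce, and make monic.
Reduced Gröbner basis: {a, b - 2}.

A lex Gröbner basis eliminates variables successively. Here b - 2 depends only on b, with roots {2}; lifting each root through the earlier basis elements recovers the full solutions.
  b = 2: the earlier basis element becomes a = 0, giving a = 0 — point (0, 2).

{(0, 2)}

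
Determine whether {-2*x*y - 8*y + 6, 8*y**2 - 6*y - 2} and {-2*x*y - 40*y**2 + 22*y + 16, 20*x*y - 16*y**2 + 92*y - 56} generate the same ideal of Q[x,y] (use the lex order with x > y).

Two ideals are equal iff their reduced Gröbner bases coincide (the reduced basis is unique for a fixed ordering).
Buchberger on the first generating set:
f_1 = -2*x*y - 8*y + 6, LT = x*y.
f_2 = 8*y**2 - 6*y - 2, LT = y**2.

S(f_1,f_2): lcm = x*y**2. S = 3/4*x*y + 1/4*x + 4*y**2 - 3*y.
  reduce S modulo (f_1, f_2):
  remainder 1/4*x - 3*y + 13/4 ≠ 0; add g_3 = 1/4*x - 3*y + 13/4 to the basis.

The other S-polynomials (S(f_1,g_3), S(f_2,g_3)) all reduce to 0 modulo the current basis, so we have a Gröbner basis.
Inter-reduce: drop elements whose leading term is divisible by another's, tail-reduce, and make monic.
Reduced Gröbner basis: {x - 12*y + 13, y**2 - 3/4*y - 1/4}.

Buchberger on the second generating set:
h_1 = -2*x*y - 40*y**2 + 22*y + 16, LT = x*y.
h_2 = 20*x*y - 16*y**2 + 92*y - 56, LT = x*y.

S(h_1,h_2): lcm = x*y. S = 104/5*y**2 - 78/5*y - 26/5.
  reduce S modulo (h_1, h_2):
  remainder 104/5*y**2 - 78/5*y - 26/5 ≠ 0; add k_3 = 104/5*y**2 - 78/5*y - 26/5 to the basis.

S(h_1,k_3): lcm = x*y**2. S = 3/4*x*y + 1/4*x + 20*y**3 - 11*y**2 - 8*y.
  reduce S modulo (h_1, h_2, k_3):
  remainder 1/4*x - 3*y + 13/4 ≠ 0; add k_4 = 1/4*x - 3*y + 13/4 to the basis.

The other S-polynomials (S(h_2,k_3), S(h_1,k_4), S(h_2,k_4), S(k_3,k_4)) all reduce to 0 modulo the current basis, so we have a Gröbner basis.
Inter-reduce: drop elements whose leading term is divisible by another's, tail-reduce, and make monic.
Reduced Gröbner basis: {x - 12*y + 13, y**2 - 3/4*y - 1/4}.

The two bases agree; hence the ideals are identical.

Yes, the ideals are equal.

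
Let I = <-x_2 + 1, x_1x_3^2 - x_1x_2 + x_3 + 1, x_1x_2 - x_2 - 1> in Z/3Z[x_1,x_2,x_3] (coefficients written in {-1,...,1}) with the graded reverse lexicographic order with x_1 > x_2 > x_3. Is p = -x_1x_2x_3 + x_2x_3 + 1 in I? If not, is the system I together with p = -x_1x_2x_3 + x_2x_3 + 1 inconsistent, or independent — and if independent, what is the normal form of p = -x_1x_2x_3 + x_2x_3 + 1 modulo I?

Adjoining -x_1x_2x_3 + x_2x_3 + 1 makes the ideal the whole ring: the system is inconsistent.

First compute the reduced Gröbner basis of I by Buchberger's algorithm.
f_1 = -x_2 + 1, LT = x_2.
f_2 = x_1x_3^2 - x_1x_2 + x_3 + 1, LT = x_1x_3^2.
f_3 = x_1x_2 - x_2 - 1, LT = x_1x_2.

S(f_1,f_3): lcm = x_1x_2. S = -x_1 + x_2 + 1.
  reduce S modulo (f_1, f_2, f_3):
  remainder -x_1 - 1 ≠ 0; add h_4 = -x_1 - 1 to the basis.

S(f_2,f_3): lcm = x_1x_2x_3^2. S = -x_1x_2^2 + x_2x_3^2 + x_2x_3 + x_3^2 + x_2.
  reduce S modulo (f_1, f_2, f_3, h_4):
  remainder -x_3^2 + x_3 - 1 ≠ 0; add h_5 = -x_3^2 + x_3 - 1 to the basis.

The other S-polynomials (S(f_1,f_2), S(f_1,h_4), S(f_2,h_4), S(f_3,h_4), S(f_1,h_5), S(f_2,h_5), S(f_3,h_5), S(h_4,h_5)) all reduce to 0 modulo the current basis, so we have a Gröbner basis.
Inter-reduce: drop elements whose leading term is divisible by another's, tail-reduce, and make monic.
Reduced Gröbner basis: {x_3^2 - x_3 + 1, x_1 + 1, x_2 - 1}.
Label its elements g_1 = x_3^2 - x_3 + 1, g_2 = x_1 + 1, g_3 = x_2 - 1.

Reduce p = -x_1x_2x_3 + x_2x_3 + 1 modulo G:
  leading term x_1x_2x_3: subtract (-x_2x_3)·g_2 from -x_1x_2x_3 + x_2x_3 + 1 → -x_2x_3 + 1
  leading term x_2x_3: subtract (-x_3)·g_3 from -x_2x_3 + 1 → -x_3 + 1
  leading term x_3: no divisor's leading term divides it; move -x_3 to the remainder.
  leading term 1: no divisor's leading term divides it; move 1 to the remainder.
  normal form = -x_3 + 1.
The normal form is nonzero, so p ∉ I. Since p minus its normal form lies in I, I + (p) = I + (r) where r = -x_3 + 1; decide whether this ideal is the whole ring.
Run Buchberger on G together with r (pairs among the g_i already reduce to 0 since G is a Gröbner basis):
g_1 = x_3^2 - x_3 + 1, LT = x_3^2.
g_2 = x_1 + 1, LT = x_1.
g_3 = x_2 - 1, LT = x_2.
r = -x_3 + 1, LT = x_3.

S(g_1,r): lcm = x_3^2. S = 1.
  reduce S modulo (g_1, g_2, g_3, r):
  remainder 1 ≠ 0; add m_5 = 1 to the basis.

The other S-polynomials (S(g_1,g_2), S(g_1,g_3), S(g_2,g_3), S(g_2,r), S(g_3,r), S(g_1,m_5), S(g_2,m_5), S(g_3,m_5), S(r,m_5)) all reduce to 0 modulo the current basis, so we have a Gröbner basis.
Inter-reduce: drop elements whose leading term is divisible by another's, tail-reduce, and make monic.
Reduced Gröbner basis: {1}.
The reduced Gröbner basis of I + (p) is {1}: the ideal is the whole ring, so the enlarged system has no common solution — adjoining p is inconsistent.

Ideal membership is decidable via reduction modulo a Gröbner basis.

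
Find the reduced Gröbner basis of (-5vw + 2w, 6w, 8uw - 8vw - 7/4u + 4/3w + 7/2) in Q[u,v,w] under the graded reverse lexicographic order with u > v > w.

G = {u - 2, w}

f_1 = -5vw + 2w, LT = vw.
f_2 = 6w, LT = w.
f_3 = 8uw - 8vw - 7/4u + 4/3w + 7/2, LT = uw.

S(f_1,f_3): lcm = uvw. S = v^2w + 7/32uv - 2/5uw - 1/6vw - 7/16v.
  reduce S modulo (f_1, f_2, f_3):
  remainder 7/32uv - 7/16v ≠ 0; add g_4 = 7/32uv - 7/16v to the basis.

S(f_2,f_3): lcm = uw. S = vw + 7/32u - 1/6w - 7/16.
  reduce S modulo (f_1, f_2, f_3, g_4):
  remainder 7/32u - 7/16 ≠ 0; add g_5 = 7/32u - 7/16 to the basis.

The other S-polynomials (S(f_1,f_2), S(f_1,g_4), S(f_2,g_4), S(f_3,g_4), S(f_1,g_5), S(f_2,g_5), S(f_3,g_5), S(g_4,g_5)) all reduce to 0 modulo the current basis, so we have a Gröbner basis.
Inter-reduce: drop elements whose leading term is divisible by another's, tail-reduce, and make monic.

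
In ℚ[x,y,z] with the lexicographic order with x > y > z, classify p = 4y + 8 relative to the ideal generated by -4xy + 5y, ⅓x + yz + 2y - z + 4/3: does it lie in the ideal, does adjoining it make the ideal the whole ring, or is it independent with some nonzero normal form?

First compute the reduced Gröbner basis of I by Buchberger's algorithm.
f_1 = -4xy + 5y, LT = xy.
f_2 = ⅓x + yz + 2y - z + 4/3, LT = x.

S(f_1,f_2): lcm = xy. S = -3y²z - 6y² + 3yz - 21/4y.
  leading term y²z: no divisor's leading term divides it; move -3y²z to the remainder.
  leading term y²: no divisor's leading term divides it; move -6y² to the remainder.
  leading term yz: no divisor's leading term divides it; move 3yz to the remainder.
  leading term y: no divisor's leading term divides it; move -21/4y to the remainder.
  remainder -3y²z - 6y² + 3yz - 21/4y ≠ 0; add h_3 = -3y²z - 6y² + 3yz - 21/4y to the basis.

The other S-polynomials (S(f_1,h_3), S(f_2,h_3)) all reduce to 0 modulo the current basis, so we have a Gröbner basis.
Inter-reduce: drop elements whose leading term is divisible by another's, tail-reduce, and make monic.
Reduced Gröbner basis: {x + 3yz + 6y - 3z + 4, y²z + 2y² - yz + 7/4y}.
Label its elements g_1 = x + 3yz + 6y - 3z + 4, g_2 = y²z + 2y² - yz + 7/4y.

Reduce p = 4y + 8 modulo G:
  leading term y: no divisor's leading term divides it; move 4y to the remainder.
  leading term 1: no divisor's leading term divides it; move 8 to the remainder.
  normal form = 4y + 8.
The normal form is nonzero, so p ∉ I. Since p minus its normal form lies in I, I + (p) = I + (r) where r = 4y + 8; decide whether this ideal is the whole ring.
Run Buchberger on G together with r (pairs among the g_i already reduce to 0 since G is a Gröbner basis):
g_1 = x + 3yz + 6y - 3z + 4, LT = x.
g_2 = y²z + 2y² - yz + 7/4y, LT = y²z.
r = 4y + 8, LT = y.

S(g_2,r): lcm = y²z. S = 2y² - 3yz + 7/4y.
  leading term y²: subtract (½y)·r from 2y² - 3yz + 7/4y → -3yz - 9/4y
  leading term yz: subtract (-¾z)·r from -3yz - 9/4y → -9/4y + 6z
  leading term y: subtract (-9/16)·r from -9/4y + 6z → 6z + 9/2
  leading term z: no divisor's leading term divides it; move 6z to the remainder.
  leading term 1: no divisor's leading term divides it; move 9/2 to the remainder.
  remainder 6z + 9/2 ≠ 0; add m_4 = 6z + 9/2 to the basis.

The other S-polynomials (S(g_1,g_2), S(g_1,r), S(g_1,m_4), S(g_2,m_4), S(r,m_4)) all reduce to 0 modulo the current basis, so we have a Gröbner basis.
Inter-reduce: drop elements whose leading term is divisible by another's, tail-reduce, and make monic.
Reduced Gröbner basis: {x - 5/4, y + 2, z + ¾}.
The reduced Gröbner basis of I + (p) is {x - 5/4, y + 2, z + ¾} ≠ {1}, a proper ideal, so the enlarged system stays consistent: p is independent of I, with normal form 4y + 8.

4y + 8 is independent of I; its normal form modulo I is 4y + 8.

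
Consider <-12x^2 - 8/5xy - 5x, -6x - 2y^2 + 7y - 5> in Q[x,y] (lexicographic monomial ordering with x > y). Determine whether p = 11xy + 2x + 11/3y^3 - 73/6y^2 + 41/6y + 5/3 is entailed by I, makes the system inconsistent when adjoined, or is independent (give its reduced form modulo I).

First compute the reduced Gröbner basis of I by Buchberger's algorithm.
f_1 = -12x^2 - 8/5xy - 5x, LT = x^2.
f_2 = -6x - 2y^2 + 7y - 5, LT = x.

S(f_1,f_2): lcm = x^2. S = -1/3xy^2 + 13/10xy - 5/12x.
  leading term xy^2: subtract (1/18y^2)·f_2 from -1/3xy^2 + 13/10xy - 5/12x → 13/10xy - 5/12x + 1/9y^4 - 7/18y^3 + 5/18y^2
  leading term xy: subtract (-13/60y)·f_2 from 13/10xy - 5/12x + 1/9y^4 - 7/18y^3 + 5/18y^2 → -5/12x + 1/9y^4 - 37/45y^3 + 323/180y^2 - 13/12y
  leading term x: subtract (5/72)·f_2 from -5/12x + 1/9y^4 - 37/45y^3 + 323/180y^2 - 13/12y → 1/9y^4 - 37/45y^3 + 29/15y^2 - 113/72y + 25/72
  leading term y^4: no divisor's leading term divides it; move 1/9y^4 to the remainder.
  leading term y^3: no divisor's leading term divides it; move -37/45y^3 to the remainder.
  leading term y^2: no divisor's leading term divides it; move 29/15y^2 to the remainder.
  leading term y: no divisor's leading term divides it; move -113/72y to the remainder.
  leading term 1: no divisor's leading term divides it; move 25/72 to the remainder.
  remainder 1/9y^4 - 37/45y^3 + 29/15y^2 - 113/72y + 25/72 ≠ 0; add h_3 = 1/9y^4 - 37/45y^3 + 29/15y^2 - 113/72y + 25/72 to the basis.

S(f_1,h_3): leading monomials are coprime, so the S-polynomial reduces to 0 (Buchberger's first criterion).
S(f_2,h_3): leading monomials are coprime, so the S-polynomial reduces to 0 (Buchberger's first criterion).
Every S-polynomial of the final basis reduces to 0, so we have a Gröbner basis.
Inter-reduce: drop elements whose leading term is divisible by another's, tail-reduce, and make monic.
Reduced Gröbner basis: {x + 1/3y^2 - 7/6y + 5/6, y^4 - 37/5y^3 + 87/5y^2 - 113/8y + 25/8}.
Label its elements g_1 = x + 1/3y^2 - 7/6y + 5/6, g_2 = y^4 - 37/5y^3 + 87/5y^2 - 113/8y + 25/8.

Reduce p = 11xy + 2x + 11/3y^3 - 73/6y^2 + 41/6y + 5/3 modulo G:
  leading term xy: subtract (11y)·g_1 from 11xy + 2x + 11/3y^3 - 73/6y^2 + 41/6y + 5/3 → 2x + 2/3y^2 - 7/3y + 5/3
  leading term x: subtract (2)·g_1 from 2x + 2/3y^2 - 7/3y + 5/3 → 0
  normal form = 0.
Since the normal form is 0, p ∈ I.

11xy + 2x + 11/3y^3 - 73/6y^2 + 41/6y + 5/3 lies in I (it reduces to 0).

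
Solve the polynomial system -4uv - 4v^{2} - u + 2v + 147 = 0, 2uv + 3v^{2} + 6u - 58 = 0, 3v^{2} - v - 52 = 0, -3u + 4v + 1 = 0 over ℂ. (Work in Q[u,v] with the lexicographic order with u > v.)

{(-5, -4)}

Compute a lex Gröbner basis by Buchberger's algorithm.
f_1 = -4uv - u - 4v^{2} + 2v + 147, LT = uv.
f_2 = 2uv + 6u + 3v^{2} - 58, LT = uv.
f_3 = 3v^{2} - v - 52, LT = v^{2}.
f_4 = -3u + 4v + 1, LT = u.

S(f_1,f_2): lcm = uv. S = -\tfrac{11}{4}u - \tfrac{1}{2}v^{2} - \tfrac{1}{2}v - \tfrac{31}{4}.
  leading term u: subtract (\tfrac{11}{12})·f_4 from -\tfrac{11}{4}u - \tfrac{1}{2}v^{2} - \tfrac{1}{2}v - \tfrac{31}{4} → -\tfrac{1}{2}v^{2} - \tfrac{25}{6}v - \tfrac{26}{3}
  leading term v^{2}: subtract (-\tfrac{1}{6})·f_3 from -\tfrac{1}{2}v^{2} - \tfrac{25}{6}v - \tfrac{26}{3} → -\tfrac{13}{3}v - \tfrac{52}{3}
  leading term v: no divisor's leading term divides it; move -\tfrac{13}{3}v to the remainder.
  leading term 1: no divisor's leading term divides it; move -\tfrac{52}{3} to the remainder.
  remainder -\tfrac{13}{3}v - \tfrac{52}{3} ≠ 0; add h_5 = -\tfrac{13}{3}v - \tfrac{52}{3} to the basis.

The other S-polynomials (S(f_1,f_3), S(f_1,f_4), S(f_2,f_3), S(f_2,f_4), S(f_3,f_4), S(f_1,h_5), S(f_2,h_5), S(f_3,h_5), S(f_4,h_5)) all reduce to 0 modulo the current basis, so we have a Gröbner basis.
Inter-reduce: drop elements whose leading term is divisible by another's, tail-reduce, and make monic.
Reduced Gröbner basis: {u + 5, v + 4}.

Since the basis is lex-ordered, v + 4 is univariate in v. Its roots are {-4}. Back-substituting each root into the other basis elements fixes the other coordinates.
  v = -4: the earlier basis element becomes u + 5 = 0, giving u = -5 — point (-5, -4).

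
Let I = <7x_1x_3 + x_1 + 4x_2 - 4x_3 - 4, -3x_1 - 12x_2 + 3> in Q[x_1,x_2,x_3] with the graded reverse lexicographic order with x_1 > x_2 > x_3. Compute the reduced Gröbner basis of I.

f_1 = 7x_1x_3 + x_1 + 4x_2 - 4x_3 - 4, LT = x_1x_3.
f_2 = -3x_1 - 12x_2 + 3, LT = x_1.

S(f_1,f_2): lcm = x_1x_3. S = -4x_2x_3 + 1/7x_1 + 4/7x_2 + 3/7x_3 - 4/7.
  leading term x_2x_3: no divisor's leading term divides it; move -4x_2x_3 to the remainder.
  leading term x_1: subtract (-1/21)·f_2 from 1/7x_1 + 4/7x_2 + 3/7x_3 - 4/7 → 3/7x_3 - 3/7
  leading term x_3: no divisor's leading term divides it; move 3/7x_3 to the remainder.
  leading term 1: no divisor's leading term divides it; move -3/7 to the remainder.
  remainder -4x_2x_3 + 3/7x_3 - 3/7 ≠ 0; add g_3 = -4x_2x_3 + 3/7x_3 - 3/7 to the basis.

The other S-polynomials (S(f_1,g_3), S(f_2,g_3)) all reduce to 0 modulo the current basis, so we have a Gröbner basis.
Inter-reduce: drop elements whose leading term is divisible by another's, tail-reduce, and make monic.

G = {x_2x_3 - 3/28x_3 + 3/28, x_1 + 4x_2 - 1}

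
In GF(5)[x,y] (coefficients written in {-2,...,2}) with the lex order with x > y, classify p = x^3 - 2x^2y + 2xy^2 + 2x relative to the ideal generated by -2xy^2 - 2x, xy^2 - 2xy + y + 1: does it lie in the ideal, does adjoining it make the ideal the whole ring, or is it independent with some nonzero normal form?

x^3 - 2x^2y + 2xy^2 + 2x is independent of I; its normal form modulo I is y + 1.

First compute the reduced Gröbner basis of I by Buchberger's algorithm.
f_1 = -2xy^2 - 2x, LT = xy^2.
f_2 = xy^2 - 2xy + y + 1, LT = xy^2.

S(f_1,f_2): lcm = xy^2. S = 2xy + x - y - 1.
  reduce S modulo (f_1, f_2):
  remainder 2xy + x - y - 1 ≠ 0; add h_3 = 2xy + x - y - 1 to the basis.

S(f_1,h_3): lcm = xy^2. S = 2xy + x - 2y^2 - 2y.
  reduce S modulo (f_1, f_2, h_3):
  remainder -2y^2 - y + 1 ≠ 0; add h_4 = -2y^2 - y + 1 to the basis.

S(f_1,h_4): lcm = xy^2. S = 2xy - x.
  reduce S modulo (f_1, f_2, h_3, h_4):
  remainder -2x + y + 1 ≠ 0; add h_5 = -2x + y + 1 to the basis.

The other S-polynomials (S(f_2,h_3), S(f_2,h_4), S(h_3,h_4), S(f_1,h_5), S(f_2,h_5), S(h_3,h_5), S(h_4,h_5)) all reduce to 0 modulo the current basis, so we have a Gröbner basis.
Inter-reduce: drop elements whose leading term is divisible by another's, tail-reduce, and make monic.
Reduced Gröbner basis: {x + 2y + 2, y^2 - 2y + 2}.
Label its elements g_1 = x + 2y + 2, g_2 = y^2 - 2y + 2.

Reduce p = x^3 - 2x^2y + 2xy^2 + 2x modulo G:
  leading term x^3: subtract (x^2)·g_1 from x^3 - 2x^2y + 2xy^2 + 2x → x^2y - 2x^2 + 2xy^2 + 2x
  leading term x^2y: subtract (xy)·g_1 from x^2y - 2x^2 + 2xy^2 + 2x → -2x^2 - 2xy + 2x
  leading term x^2: subtract (-2x)·g_1 from -2x^2 - 2xy + 2x → 2xy + x
  leading term xy: subtract (2y)·g_1 from 2xy + x → x + y^2 + y
  leading term x: subtract (1)·g_1 from x + y^2 + y → y^2 - y - 2
  leading term y^2: subtract (1)·g_2 from y^2 - y - 2 → y + 1
  leading term y: no divisor's leading term divides it; move y to the remainder.
  leading term 1: no divisor's leading term divides it; move 1 to the remainder.
  normal form = y + 1.
The normal form is nonzero, so p ∉ I. Since p minus its normal form lies in I, I + (p) = I + (r) where r = y + 1; decide whether this ideal is the whole ring.
Run Buchberger on G together with r (pairs among the g_i already reduce to 0 since G is a Gröbner basis):
g_1 = x + 2y + 2, LT = x.
g_2 = y^2 - 2y + 2, LT = y^2.
r = y + 1, LT = y.

The S-polynomials (S(g_1,g_2), S(g_1,r), S(g_2,r)) all reduce to 0 modulo the current basis, so we have a Gröbner basis.
Inter-reduce: drop elements whose leading term is divisible by another's, tail-reduce, and make monic.
Reduced Gröbner basis: {x, y + 1}.
The reduced Gröbner basis of I + (p) is {x, y + 1} ≠ {1}, a proper ideal, so the enlarged system stays consistent: p is independent of I, with normal form y + 1.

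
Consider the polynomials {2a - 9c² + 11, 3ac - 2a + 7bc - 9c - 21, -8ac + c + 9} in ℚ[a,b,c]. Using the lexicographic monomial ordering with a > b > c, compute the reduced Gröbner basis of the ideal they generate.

G = {a - 9/2c² + 11/2, b - 53/14c² - 9/7c + 7/2, c³ - 5/4c - ¼}

f_1 = 2a - 9c² + 11, LT = a.
f_2 = 3ac - 2a + 7bc - 9c - 21, LT = ac.
f_3 = -8ac + c + 9, LT = ac.

S(f_1,f_2): lcm = ac. S = ⅔a - 7/3bc - 9/2c³ + 17/2c + 7.
  leading term a: subtract (⅓)·f_1 from ⅔a - 7/3bc - 9/2c³ + 17/2c + 7 → -7/3bc - 9/2c³ + 3c² + 17/2c + 10/3
  leading term bc: no divisor's leading term divides it; move -7/3bc to the remainder.
  leading term c³: no divisor's leading term divides it; move -9/2c³ to the remainder.
  leading term c²: no divisor's leading term divides it; move 3c² to the remainder.
  leading term c: no divisor's leading term divides it; move 17/2c to the remainder.
  leading term 1: no divisor's leading term divides it; move 10/3 to the remainder.
  remainder -7/3bc - 9/2c³ + 3c² + 17/2c + 10/3 ≠ 0; add g_4 = -7/3bc - 9/2c³ + 3c² + 17/2c + 10/3 to the basis.

S(f_1,f_3): lcm = ac. S = -9/2c³ + 45/8c + 9/8.
  leading term c³: no divisor's leading term divides it; move -9/2c³ to the remainder.
  leading term c: no divisor's leading term divides it; move 45/8c to the remainder.
  leading term 1: no divisor's leading term divides it; move 9/8 to the remainder.
  remainder -9/2c³ + 45/8c + 9/8 ≠ 0; add g_5 = -9/2c³ + 45/8c + 9/8 to the basis.

S(f_3,g_4): lcm = abc. S = -27/14ac³ + 9/7ac² + 51/14ac + 10/7a - ⅛bc - 9/8b.
  leading term ac³: subtract (-27/28c³)·f_1 from -27/14ac³ + 9/7ac² + 51/14ac + 10/7a - ⅛bc - 9/8b → 9/7ac² + 51/14ac + 10/7a - ⅛bc - 9/8b - 243/28c⁵ + 297/28c³
  leading term ac²: subtract (9/14c²)·f_1 from 9/7ac² + 51/14ac + 10/7a - ⅛bc - 9/8b - 243/28c⁵ + 297/28c³ → 51/14ac + 10/7a - ⅛bc - 9/8b - 243/28c⁵ + 81/14c⁴ + 297/28c³ - 99/14c²
  leading term ac: subtract (51/28c)·f_1 from 51/14ac + 10/7a - ⅛bc - 9/8b - 243/28c⁵ + 81/14c⁴ + 297/28c³ - 99/14c² → 10/7a - ⅛bc - 9/8b - 243/28c⁵ + 81/14c⁴ + 27c³ - 99/14c² - 561/28c
  leading term a: subtract (5/7)·f_1 from 10/7a - ⅛bc - 9/8b - 243/28c⁵ + 81/14c⁴ + 27c³ - 99/14c² - 561/28c → -⅛bc - 9/8b - 243/28c⁵ + 81/14c⁴ + 27c³ - 9/14c² - 561/28c - 55/7
  leading term bc: subtract (3/56)·g_4 from -⅛bc - 9/8b - 243/28c⁵ + 81/14c⁴ + 27c³ - 9/14c² - 561/28c - 55/7 → -9/8b - 243/28c⁵ + 81/14c⁴ + 3051/112c³ - 45/56c² - 2295/112c - 225/28
  leading term b: no divisor's leading term divides it; move -9/8b to the remainder.
  leading term c⁵: subtract (27/14c²)·g_5 from -243/28c⁵ + 81/14c⁴ + 3051/112c³ - 45/56c² - 2295/112c - 225/28 → 81/14c⁴ + 459/28c³ - 333/112c² - 2295/112c - 225/28
  leading term c⁴: subtract (-9/7c)·g_5 from 81/14c⁴ + 459/28c³ - 333/112c² - 2295/112c - 225/28 → 459/28c³ + 477/112c² - 2133/112c - 225/28
  leading term c³: subtract (-51/14)·g_5 from 459/28c³ + 477/112c² - 2133/112c - 225/28 → 477/112c² + 81/56c - 63/16
  leading term c²: no divisor's leading term divides it; move 477/112c² to the remainder.
  leading term c: no divisor's leading term divides it; move 81/56c to the remainder.
  leading term 1: no divisor's leading term divides it; move -63/16 to the remainder.
  remainder -9/8b + 477/112c² + 81/56c - 63/16 ≠ 0; add g_6 = -9/8b + 477/112c² + 81/56c - 63/16 to the basis.

The other S-polynomials (S(f_2,f_3), S(f_1,g_4), S(f_2,g_4), S(f_1,g_5), S(f_2,g_5), S(f_3,g_5), S(g_4,g_5), S(f_1,g_6), S(f_2,g_6), S(f_3,g_6), S(g_4,g_6), S(g_5,g_6)) all reduce to 0 modulo the current basis, so we have a Gröbner basis.
Inter-reduce: drop elements whose leading term is divisible by another's, tail-reduce, and make monic.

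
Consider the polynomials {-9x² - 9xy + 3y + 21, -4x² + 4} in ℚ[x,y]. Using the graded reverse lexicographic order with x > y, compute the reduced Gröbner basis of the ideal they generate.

f_1 = -9x² - 9xy + 3y + 21, LT = x².
f_2 = -4x² + 4, LT = x².

S(f_1,f_2): lcm = x². S = xy - ⅓y - 4/3.
  leading term xy: no divisor's leading term divides it; move xy to the remainder.
  leading term y: no divisor's leading term divides it; move -⅓y to the remainder.
  leading term 1: no divisor's leading term divides it; move -4/3 to the remainder.
  remainder xy - ⅓y - 4/3 ≠ 0; add g_3 = xy - ⅓y - 4/3 to the basis.

S(f_1,g_3): lcm = x²y. S = xy² + ⅓xy - ⅓y² + 4/3x - 7/3y.
  leading term xy²: subtract (y)·g_3 from xy² + ⅓xy - ⅓y² + 4/3x - 7/3y → ⅓xy + 4/3x - y
  leading term xy: subtract (⅓)·g_3 from ⅓xy + 4/3x - y → 4/3x - 8/9y + 4/9
  leading term x: no divisor's leading term divides it; move 4/3x to the remainder.
  leading term y: no divisor's leading term divides it; move -8/9y to the remainder.
  leading term 1: no divisor's leading term divides it; move 4/9 to the remainder.
  remainder 4/3x - 8/9y + 4/9 ≠ 0; add g_4 = 4/3x - 8/9y + 4/9 to the basis.

S(g_3,g_4): lcm = xy. S = ⅔y² - ⅔y - 4/3.
  leading term y²: no divisor's leading term divides it; move ⅔y² to the remainder.
  leading term y: no divisor's leading term divides it; move -⅔y to the remainder.
  leading term 1: no divisor's leading term divides it; move -4/3 to the remainder.
  remainder ⅔y² - ⅔y - 4/3 ≠ 0; add g_5 = ⅔y² - ⅔y - 4/3 to the basis.

The other S-polynomials (S(f_2,g_3), S(f_1,g_4), S(f_2,g_4), S(f_1,g_5), S(f_2,g_5), S(g_3,g_5), S(g_4,g_5)) all reduce to 0 modulo the current basis, so we have a Gröbner basis.
Inter-reduce: drop elements whose leading term is divisible by another's, tail-reduce, and make monic.

G = {y² - y - 2, x - ⅔y + ⅓}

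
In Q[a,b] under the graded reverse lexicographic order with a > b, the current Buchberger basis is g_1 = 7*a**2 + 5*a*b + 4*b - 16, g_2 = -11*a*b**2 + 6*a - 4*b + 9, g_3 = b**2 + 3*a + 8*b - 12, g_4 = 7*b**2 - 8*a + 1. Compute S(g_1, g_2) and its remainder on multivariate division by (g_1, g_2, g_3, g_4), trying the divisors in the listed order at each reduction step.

S(g_1, g_2) = 5/7*a*b**3 + 4/7*b**3 + 6/11*a**2 - 4/11*a*b - 16/7*b**2 + 9/11*a; remainder on division = -160/77*a*b + 1707/77*a + 4933/77*b - 6480/77.

lcm(LM(g_1), LM(g_2)) = a**2*b**2.
S = (lcm/LT(g_1))·g_1 − (lcm/LT(g_2))·g_2 = 5/7*a*b**3 + 4/7*b**3 + 6/11*a**2 - 4/11*a*b - 16/7*b**2 + 9/11*a.
Reduce S modulo (g_1, g_2, g_3, g_4) in that order:
  leading term a*b**3: subtract (-5/77*b)·g_2 from 5/7*a*b**3 + 4/7*b**3 + 6/11*a**2 - 4/11*a*b - 16/7*b**2 + 9/11*a → 4/7*b**3 + 6/11*a**2 + 2/77*a*b - 28/11*b**2 + 9/11*a + 45/77*b
  leading term b**3: subtract (4/7*b)·g_3 from 4/7*b**3 + 6/11*a**2 + 2/77*a*b - 28/11*b**2 + 9/11*a + 45/77*b → 6/11*a**2 - 130/77*a*b - 548/77*b**2 + 9/11*a + 573/77*b
  leading term a**2: subtract (6/77)·g_1 from 6/11*a**2 - 130/77*a*b - 548/77*b**2 + 9/11*a + 573/77*b → -160/77*a*b - 548/77*b**2 + 9/11*a + 549/77*b + 96/77
  leading term a*b: no divisor's leading term divides it; move -160/77*a*b to the remainder.
  leading term b**2: subtract (-548/77)·g_3 from -548/77*b**2 + 9/11*a + 549/77*b + 96/77 → 1707/77*a + 4933/77*b - 6480/77
  leading term a: no divisor's leading term divides it; move 1707/77*a to the remainder.
  leading term b: no divisor's leading term divides it; move 4933/77*b to the remainder.
  leading term 1: no divisor's leading term divides it; move -6480/77 to the remainder.
The remainder -160/77*a*b + 1707/77*a + 4933/77*b - 6480/77 is nonzero, so it would be added as the next basis element.
An S-polynomial is built so that the two leading terms cancel; whether anything survives reduction is exactly the Gröbner-basis criterion.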